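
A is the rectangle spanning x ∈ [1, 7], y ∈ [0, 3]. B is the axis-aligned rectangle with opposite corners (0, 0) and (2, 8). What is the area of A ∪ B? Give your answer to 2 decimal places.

31.00

By inclusion–exclusion:
Individual areas: |A| = 18, |B| = 16.
|A∩B|: x∈[1,2], y∈[0,3] → 1·3 = 3.
|A ∪ B| = 34 − 3 = 31.00.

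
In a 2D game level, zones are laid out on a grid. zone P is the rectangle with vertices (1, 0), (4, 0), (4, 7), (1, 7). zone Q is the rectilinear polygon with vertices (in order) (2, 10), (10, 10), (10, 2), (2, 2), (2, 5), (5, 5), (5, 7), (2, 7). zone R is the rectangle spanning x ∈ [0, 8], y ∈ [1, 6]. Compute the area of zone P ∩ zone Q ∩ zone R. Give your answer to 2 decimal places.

The intersection is the polygon with vertices (2,2), (2,5), (4,5), (4,2).
By the shoelace formula its area is 6.00.

6.00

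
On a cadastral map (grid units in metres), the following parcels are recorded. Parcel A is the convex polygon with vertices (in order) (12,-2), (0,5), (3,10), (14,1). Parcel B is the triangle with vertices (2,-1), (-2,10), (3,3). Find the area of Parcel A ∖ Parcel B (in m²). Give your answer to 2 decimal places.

|Parcel A| = 66, |Parcel A∩Parcel B| = 2.1741.
|Parcel A ∖ Parcel B| = |Parcel A| − |Parcel A∩Parcel B| = 66 − 2.1741 = 63.83.

63.83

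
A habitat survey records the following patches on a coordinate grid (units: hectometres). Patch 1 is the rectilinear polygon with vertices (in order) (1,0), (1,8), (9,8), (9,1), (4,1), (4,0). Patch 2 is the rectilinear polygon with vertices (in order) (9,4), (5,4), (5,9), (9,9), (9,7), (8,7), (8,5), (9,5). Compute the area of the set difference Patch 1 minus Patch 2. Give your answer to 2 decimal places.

|Patch 1| = 59, |Patch 1∩Patch 2| = 14.
|Patch 1 ∖ Patch 2| = |Patch 1| − |Patch 1∩Patch 2| = 59 − 14 = 45.00.

45.00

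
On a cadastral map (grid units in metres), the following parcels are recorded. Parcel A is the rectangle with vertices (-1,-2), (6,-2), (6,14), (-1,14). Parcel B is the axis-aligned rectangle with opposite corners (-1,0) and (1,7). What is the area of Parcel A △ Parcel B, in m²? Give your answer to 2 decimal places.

98.00

|Parcel A∩Parcel B|: x∈[-1,1], y∈[0,7] → 2·7 = 14.
|Parcel A △ Parcel B| = |Parcel A| + |Parcel B| − 2·|Parcel A∩Parcel B| = 112 + 14 − 28 = 98.00.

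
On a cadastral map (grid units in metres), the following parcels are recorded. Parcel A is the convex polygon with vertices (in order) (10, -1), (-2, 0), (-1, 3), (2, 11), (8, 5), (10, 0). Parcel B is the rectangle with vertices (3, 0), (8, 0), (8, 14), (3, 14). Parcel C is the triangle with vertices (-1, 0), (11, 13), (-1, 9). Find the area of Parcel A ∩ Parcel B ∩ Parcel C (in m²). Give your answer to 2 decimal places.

The intersection is the polygon with vertices (3,10), (5.72,7.28), (3,4.333).
By the shoelace formula its area is 7.71.

7.71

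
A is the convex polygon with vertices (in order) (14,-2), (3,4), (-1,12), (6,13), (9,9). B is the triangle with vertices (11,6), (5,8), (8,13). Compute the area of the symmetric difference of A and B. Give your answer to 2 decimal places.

88.79

|A| = 95, |B| = 18, |A∩B| = 12.1065.
|A △ B| = |A| + |B| − 2·|A∩B| = 95 + 18 − 24.213 = 88.79.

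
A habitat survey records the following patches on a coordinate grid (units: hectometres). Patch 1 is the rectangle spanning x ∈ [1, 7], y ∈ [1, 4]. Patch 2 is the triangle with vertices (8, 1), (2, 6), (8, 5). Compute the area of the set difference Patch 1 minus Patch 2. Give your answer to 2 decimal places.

15.18

|Patch 1| = 18, |Patch 1∩Patch 2| = 2.8167.
|Patch 1 ∖ Patch 2| = |Patch 1| − |Patch 1∩Patch 2| = 18 − 2.8167 = 15.18.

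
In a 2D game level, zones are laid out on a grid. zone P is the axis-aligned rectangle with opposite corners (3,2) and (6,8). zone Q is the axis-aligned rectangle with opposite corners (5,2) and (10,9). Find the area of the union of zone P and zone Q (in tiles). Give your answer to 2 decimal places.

47.00

By inclusion–exclusion:
Individual areas: |zone P| = 18, |zone Q| = 35.
|zone P∩zone Q|: x∈[5,6], y∈[2,8] → 1·6 = 6.
|zone P ∪ zone Q| = 53 − 6 = 47.00.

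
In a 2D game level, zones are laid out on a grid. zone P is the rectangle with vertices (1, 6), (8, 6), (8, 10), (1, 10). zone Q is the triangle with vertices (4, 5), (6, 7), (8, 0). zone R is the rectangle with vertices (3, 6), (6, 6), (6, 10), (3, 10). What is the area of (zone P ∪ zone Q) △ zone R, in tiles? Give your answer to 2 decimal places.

|zone P ∪ zone Q| = 36.3571.
|(zone P ∪ zone Q) ∩ zone R| = 12.
|(zone P ∪ zone Q) △ zone R| = 36.3571 + 12 − 24 = 24.36.

24.36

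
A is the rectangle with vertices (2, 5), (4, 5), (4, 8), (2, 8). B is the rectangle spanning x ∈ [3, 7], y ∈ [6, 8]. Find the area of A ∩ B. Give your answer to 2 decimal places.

|A∩B|: x∈[3,4], y∈[6,8] → 1·2 = 2.

2.00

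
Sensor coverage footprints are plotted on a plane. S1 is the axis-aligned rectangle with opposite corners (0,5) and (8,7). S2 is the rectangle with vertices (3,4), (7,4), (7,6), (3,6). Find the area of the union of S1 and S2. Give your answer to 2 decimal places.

By inclusion–exclusion:
Individual areas: |S1| = 16, |S2| = 8.
|S1∩S2|: x∈[3,7], y∈[5,6] → 4·1 = 4.
|S1 ∪ S2| = 24 − 4 = 20.00.

20.00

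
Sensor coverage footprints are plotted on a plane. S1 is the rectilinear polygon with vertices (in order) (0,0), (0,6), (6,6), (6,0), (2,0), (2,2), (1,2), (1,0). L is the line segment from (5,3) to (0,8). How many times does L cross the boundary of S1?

The segment meets the boundary at (2,6).

1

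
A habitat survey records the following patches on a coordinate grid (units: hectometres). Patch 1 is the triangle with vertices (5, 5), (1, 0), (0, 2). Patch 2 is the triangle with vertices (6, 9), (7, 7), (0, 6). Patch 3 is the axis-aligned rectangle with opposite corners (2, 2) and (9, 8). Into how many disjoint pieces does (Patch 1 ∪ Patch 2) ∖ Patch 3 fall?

3

(Patch 1 ∪ Patch 2) ∖ Patch 3 splits into 3 disjoint pieces (area 3.8, area 1.25, area 0.7143).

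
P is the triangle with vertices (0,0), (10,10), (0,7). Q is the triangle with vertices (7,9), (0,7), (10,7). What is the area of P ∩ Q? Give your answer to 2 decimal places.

8.20

The intersection is the polygon with vertices (7,7), (0,7), (7,9), (8.2,8.2).
By the shoelace formula its area is 8.20.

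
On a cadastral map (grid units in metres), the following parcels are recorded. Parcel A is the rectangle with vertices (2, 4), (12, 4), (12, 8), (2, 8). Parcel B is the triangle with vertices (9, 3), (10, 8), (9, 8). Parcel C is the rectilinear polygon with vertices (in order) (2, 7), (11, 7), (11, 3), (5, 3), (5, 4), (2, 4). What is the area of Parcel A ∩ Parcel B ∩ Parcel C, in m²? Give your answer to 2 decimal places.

1.50

The intersection is the polygon with vertices (9.2,4), (9,4), (9,7), (9.8,7).
By the shoelace formula its area is 1.50.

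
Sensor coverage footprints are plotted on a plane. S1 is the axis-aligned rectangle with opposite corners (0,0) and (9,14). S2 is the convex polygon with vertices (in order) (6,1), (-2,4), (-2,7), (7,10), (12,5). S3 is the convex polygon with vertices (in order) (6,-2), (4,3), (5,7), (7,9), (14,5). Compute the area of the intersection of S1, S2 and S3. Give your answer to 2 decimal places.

28.74

The intersection is the polygon with vertices (6,1), (4.588,1.529), (4,3), (5,7), (7,9), (9,7.857), (9,3).
By the shoelace formula its area is 28.74.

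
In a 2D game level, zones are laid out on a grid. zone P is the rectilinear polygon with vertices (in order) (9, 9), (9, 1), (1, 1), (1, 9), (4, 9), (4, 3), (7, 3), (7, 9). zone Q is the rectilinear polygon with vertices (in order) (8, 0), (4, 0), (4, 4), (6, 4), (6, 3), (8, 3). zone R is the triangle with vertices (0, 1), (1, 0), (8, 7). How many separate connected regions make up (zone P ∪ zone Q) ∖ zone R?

(zone P ∪ zone Q) ∖ zone R splits into 2 disjoint pieces (area 29.375, area 18.375).

2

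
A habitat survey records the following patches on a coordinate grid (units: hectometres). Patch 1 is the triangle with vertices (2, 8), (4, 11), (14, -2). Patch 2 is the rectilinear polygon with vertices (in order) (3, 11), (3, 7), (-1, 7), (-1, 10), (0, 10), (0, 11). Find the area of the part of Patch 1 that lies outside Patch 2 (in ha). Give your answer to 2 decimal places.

|Patch 1| = 28, |Patch 1∩Patch 2| = 1.1667.
|Patch 1 ∖ Patch 2| = |Patch 1| − |Patch 1∩Patch 2| = 28 − 1.1667 = 26.83.

26.83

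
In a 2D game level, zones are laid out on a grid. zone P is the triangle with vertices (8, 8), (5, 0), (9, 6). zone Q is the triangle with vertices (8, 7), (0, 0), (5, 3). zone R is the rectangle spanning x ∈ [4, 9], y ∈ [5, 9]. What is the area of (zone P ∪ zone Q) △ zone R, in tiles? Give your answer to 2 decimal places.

24.32

|zone P ∪ zone Q| = 12.4041.
|(zone P ∪ zone Q) ∩ zone R| = 4.044.
|(zone P ∪ zone Q) △ zone R| = 12.4041 + 20 − 8.0879 = 24.32.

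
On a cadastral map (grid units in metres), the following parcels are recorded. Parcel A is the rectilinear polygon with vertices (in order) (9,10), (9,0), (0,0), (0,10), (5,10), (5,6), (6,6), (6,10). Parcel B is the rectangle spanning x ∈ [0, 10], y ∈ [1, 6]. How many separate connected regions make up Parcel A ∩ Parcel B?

Parcel A ∩ Parcel B is a single connected region.

1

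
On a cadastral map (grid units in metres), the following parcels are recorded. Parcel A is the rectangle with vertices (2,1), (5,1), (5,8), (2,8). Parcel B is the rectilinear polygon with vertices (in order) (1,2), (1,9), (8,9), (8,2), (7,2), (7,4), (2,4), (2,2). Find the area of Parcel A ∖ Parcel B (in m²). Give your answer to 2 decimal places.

|Parcel A| = 21, |Parcel A∩Parcel B| = 12.
|Parcel A ∖ Parcel B| = |Parcel A| − |Parcel A∩Parcel B| = 21 − 12 = 9.00.

9.00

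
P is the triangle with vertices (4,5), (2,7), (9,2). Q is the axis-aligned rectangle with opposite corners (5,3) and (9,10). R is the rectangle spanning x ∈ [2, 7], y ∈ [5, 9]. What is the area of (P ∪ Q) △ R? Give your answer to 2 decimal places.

|P ∪ Q| = 29.219.
|(P ∪ Q) ∩ R| = 8.8.
|(P ∪ Q) △ R| = 29.219 + 20 − 17.6 = 31.62.

31.62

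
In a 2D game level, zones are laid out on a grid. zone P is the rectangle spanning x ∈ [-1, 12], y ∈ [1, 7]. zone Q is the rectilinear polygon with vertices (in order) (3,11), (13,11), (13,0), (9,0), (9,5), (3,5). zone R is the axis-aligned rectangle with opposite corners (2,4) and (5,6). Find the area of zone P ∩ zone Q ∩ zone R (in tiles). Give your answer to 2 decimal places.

2.00

The intersection is the polygon with vertices (3,5), (3,6), (5,6), (5,5).
By the shoelace formula its area is 2.00.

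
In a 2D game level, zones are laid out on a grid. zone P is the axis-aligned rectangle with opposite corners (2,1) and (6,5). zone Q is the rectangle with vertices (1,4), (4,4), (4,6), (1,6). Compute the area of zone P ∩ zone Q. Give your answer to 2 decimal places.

|zone P∩zone Q|: x∈[2,4], y∈[4,5] → 2·1 = 2.

2.00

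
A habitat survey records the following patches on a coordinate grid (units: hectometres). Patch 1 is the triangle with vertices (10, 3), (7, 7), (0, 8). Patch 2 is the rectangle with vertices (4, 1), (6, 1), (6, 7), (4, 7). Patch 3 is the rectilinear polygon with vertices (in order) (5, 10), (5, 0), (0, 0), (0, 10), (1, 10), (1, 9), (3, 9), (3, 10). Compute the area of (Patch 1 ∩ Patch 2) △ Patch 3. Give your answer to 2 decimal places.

48.50

|Patch 1 ∩ Patch 2| = 3.
|(Patch 1 ∩ Patch 2) ∩ Patch 3| = 1.25.
|(Patch 1 ∩ Patch 2) △ Patch 3| = 3 + 48 − 2.5 = 48.50.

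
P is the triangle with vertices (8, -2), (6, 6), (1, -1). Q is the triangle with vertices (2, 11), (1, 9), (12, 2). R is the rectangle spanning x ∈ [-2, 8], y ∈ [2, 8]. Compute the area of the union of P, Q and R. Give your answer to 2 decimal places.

By inclusion–exclusion:
Individual areas: |P| = 27, |Q| = 14.5, |R| = 60.
|P∩Q| = 0.013.
|P∩R| = 7.7143.
|Q∩R| = 6.1766.
|P∩Q∩R| = 0.013.
|P ∪ Q ∪ R| = 101.5 − 13.9039 + 0.013 = 87.61.

87.61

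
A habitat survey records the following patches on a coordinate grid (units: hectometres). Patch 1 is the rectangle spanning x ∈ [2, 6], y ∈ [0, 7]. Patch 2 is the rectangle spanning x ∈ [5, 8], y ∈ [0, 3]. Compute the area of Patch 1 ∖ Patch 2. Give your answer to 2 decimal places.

|Patch 1∩Patch 2|: x∈[5,6], y∈[0,3] → 1·3 = 3.
|Patch 1| = 28.
|Patch 1 ∖ Patch 2| = |Patch 1| − |Patch 1∩Patch 2| = 28 − 3 = 25.00.

25.00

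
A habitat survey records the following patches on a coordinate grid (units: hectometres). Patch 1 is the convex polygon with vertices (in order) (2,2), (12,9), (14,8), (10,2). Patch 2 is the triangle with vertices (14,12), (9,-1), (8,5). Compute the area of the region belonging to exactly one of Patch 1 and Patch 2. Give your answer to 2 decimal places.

24.67

|Patch 1| = 36, |Patch 2| = 21.5, |Patch 1∩Patch 2| = 16.4151.
|Patch 1 △ Patch 2| = |Patch 1| + |Patch 2| − 2·|Patch 1∩Patch 2| = 36 + 21.5 − 32.8301 = 24.67.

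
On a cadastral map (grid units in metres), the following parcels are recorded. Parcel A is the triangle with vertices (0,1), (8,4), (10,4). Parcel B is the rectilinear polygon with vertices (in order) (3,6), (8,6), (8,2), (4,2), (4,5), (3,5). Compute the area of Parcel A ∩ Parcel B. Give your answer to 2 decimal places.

1.80

The intersection is the polygon with vertices (8,4), (8,3.4), (4,2.2), (4,2.5).
By the shoelace formula its area is 1.80.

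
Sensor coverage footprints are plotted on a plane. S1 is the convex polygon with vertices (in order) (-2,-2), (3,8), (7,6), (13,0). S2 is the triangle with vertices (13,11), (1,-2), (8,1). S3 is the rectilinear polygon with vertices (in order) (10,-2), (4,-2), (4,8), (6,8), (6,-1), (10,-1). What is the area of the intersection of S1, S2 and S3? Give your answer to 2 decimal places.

The intersection is the polygon with vertices (4,-0.714), (4,1.25), (6,3.417), (6,0.143).
By the shoelace formula its area is 5.24.

5.24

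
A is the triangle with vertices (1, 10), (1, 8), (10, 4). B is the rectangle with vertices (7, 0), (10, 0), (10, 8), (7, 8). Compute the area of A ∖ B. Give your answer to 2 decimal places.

|A| = 9, |A∩B| = 1.
|A ∖ B| = |A| − |A∩B| = 9 − 1 = 8.00.

8.00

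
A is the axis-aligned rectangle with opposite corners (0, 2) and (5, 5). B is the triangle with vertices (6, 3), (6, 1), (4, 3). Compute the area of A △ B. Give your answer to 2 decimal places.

16.00

|A| = 15, |B| = 2, |A∩B| = 0.5.
|A △ B| = |A| + |B| − 2·|A∩B| = 15 + 2 − 1 = 16.00.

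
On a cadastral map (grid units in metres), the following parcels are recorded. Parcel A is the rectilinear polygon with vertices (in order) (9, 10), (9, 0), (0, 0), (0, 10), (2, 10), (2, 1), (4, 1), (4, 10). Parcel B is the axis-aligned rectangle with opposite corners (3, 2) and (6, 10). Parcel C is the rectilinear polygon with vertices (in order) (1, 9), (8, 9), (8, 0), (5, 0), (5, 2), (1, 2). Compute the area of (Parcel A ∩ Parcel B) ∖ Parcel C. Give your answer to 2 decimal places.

|Parcel A ∩ Parcel B| = 16.
|(Parcel A ∩ Parcel B) ∩ Parcel C| = 14.
|(Parcel A ∩ Parcel B) ∖ Parcel C| = 16 − 14 = 2.00.

2.00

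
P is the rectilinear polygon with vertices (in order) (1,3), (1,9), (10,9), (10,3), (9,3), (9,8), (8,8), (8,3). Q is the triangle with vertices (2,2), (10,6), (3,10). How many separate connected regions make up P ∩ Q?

2

P ∩ Q splits into 2 disjoint pieces (area 25.9821, area 0.5357).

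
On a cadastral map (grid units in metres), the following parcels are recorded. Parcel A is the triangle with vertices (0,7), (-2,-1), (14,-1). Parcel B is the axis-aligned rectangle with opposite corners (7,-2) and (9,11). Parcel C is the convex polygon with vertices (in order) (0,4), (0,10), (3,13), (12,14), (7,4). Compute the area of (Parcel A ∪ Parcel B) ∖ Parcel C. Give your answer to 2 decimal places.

|Parcel A ∪ Parcel B| = 83.1429.
|(Parcel A ∪ Parcel B) ∩ Parcel C| = 17.875.
|(Parcel A ∪ Parcel B) ∖ Parcel C| = 83.1429 − 17.875 = 65.27.

65.27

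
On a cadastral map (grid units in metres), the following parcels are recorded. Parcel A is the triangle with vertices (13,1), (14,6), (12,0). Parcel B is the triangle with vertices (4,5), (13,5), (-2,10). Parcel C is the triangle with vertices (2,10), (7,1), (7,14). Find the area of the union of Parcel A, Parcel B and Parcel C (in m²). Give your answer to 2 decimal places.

49.17

By inclusion–exclusion:
Individual areas: |Parcel A| = 2, |Parcel B| = 22.5, |Parcel C| = 32.5.
|Parcel A∩Parcel B| = 0.
|Parcel A∩Parcel C| = 0.
|Parcel B∩Parcel C| = 7.8283.
|Parcel A∩Parcel B∩Parcel C| = 0.
|Parcel A ∪ Parcel B ∪ Parcel C| = 57 − 7.8283 + 0 = 49.17.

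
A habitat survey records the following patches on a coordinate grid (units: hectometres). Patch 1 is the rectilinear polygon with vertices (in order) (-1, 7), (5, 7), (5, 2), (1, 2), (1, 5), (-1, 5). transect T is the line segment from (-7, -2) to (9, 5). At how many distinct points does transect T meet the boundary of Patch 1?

The segment meets the boundary at (5,3.25), (2.143,2).

2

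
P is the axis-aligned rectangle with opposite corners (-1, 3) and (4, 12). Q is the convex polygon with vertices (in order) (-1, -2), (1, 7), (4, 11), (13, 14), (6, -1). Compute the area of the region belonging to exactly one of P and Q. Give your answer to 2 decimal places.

114.94

|P| = 45, |Q| = 109.5, |P∩Q| = 19.7778.
|P △ Q| = |P| + |Q| − 2·|P∩Q| = 45 + 109.5 − 39.5556 = 114.94.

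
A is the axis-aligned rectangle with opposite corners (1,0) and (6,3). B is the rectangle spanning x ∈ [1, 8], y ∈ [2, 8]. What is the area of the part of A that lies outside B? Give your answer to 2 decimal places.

|A∩B|: x∈[1,6], y∈[2,3] → 5·1 = 5.
|A| = 15.
|A ∖ B| = |A| − |A∩B| = 15 − 5 = 10.00.

10.00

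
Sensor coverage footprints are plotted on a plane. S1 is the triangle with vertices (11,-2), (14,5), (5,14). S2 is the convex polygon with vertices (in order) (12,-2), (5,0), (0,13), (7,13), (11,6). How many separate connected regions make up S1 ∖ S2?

3

S1 ∖ S2 splits into 3 disjoint pieces (area 0.0327, area 14.5699, area 0.3125).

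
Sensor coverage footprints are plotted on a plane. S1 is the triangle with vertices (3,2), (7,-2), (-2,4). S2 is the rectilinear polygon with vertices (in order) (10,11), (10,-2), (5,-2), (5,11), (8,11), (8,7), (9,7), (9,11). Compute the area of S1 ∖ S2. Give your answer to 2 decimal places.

|S1| = 6, |S1∩S2| = 0.6667.
|S1 ∖ S2| = |S1| − |S1∩S2| = 6 − 0.6667 = 5.33.

5.33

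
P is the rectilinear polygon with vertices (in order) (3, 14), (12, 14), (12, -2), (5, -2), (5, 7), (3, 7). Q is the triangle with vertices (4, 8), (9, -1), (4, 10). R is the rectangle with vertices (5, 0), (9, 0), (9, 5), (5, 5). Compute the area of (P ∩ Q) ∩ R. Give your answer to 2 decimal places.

The region (P ∩ Q) ∩ R is the polygon with vertices (8.546,0), (8.444,0), (5.667,5), (6.273,5).
By the shoelace formula its area is 1.77.

1.77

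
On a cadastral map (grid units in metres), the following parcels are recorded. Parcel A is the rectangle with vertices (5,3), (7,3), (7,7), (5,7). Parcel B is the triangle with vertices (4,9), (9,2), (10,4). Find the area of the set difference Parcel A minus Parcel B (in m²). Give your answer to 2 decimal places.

|Parcel A| = 8, |Parcel A∩Parcel B| = 1.5786.
|Parcel A ∖ Parcel B| = |Parcel A| − |Parcel A∩Parcel B| = 8 − 1.5786 = 6.42.

6.42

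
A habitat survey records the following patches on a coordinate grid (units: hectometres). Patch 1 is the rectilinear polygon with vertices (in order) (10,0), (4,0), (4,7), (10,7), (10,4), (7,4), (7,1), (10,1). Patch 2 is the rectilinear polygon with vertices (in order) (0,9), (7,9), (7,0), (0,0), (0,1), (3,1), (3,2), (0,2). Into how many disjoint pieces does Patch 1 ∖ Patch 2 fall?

Patch 1 ∖ Patch 2 splits into 2 disjoint pieces (area 3, area 9).

2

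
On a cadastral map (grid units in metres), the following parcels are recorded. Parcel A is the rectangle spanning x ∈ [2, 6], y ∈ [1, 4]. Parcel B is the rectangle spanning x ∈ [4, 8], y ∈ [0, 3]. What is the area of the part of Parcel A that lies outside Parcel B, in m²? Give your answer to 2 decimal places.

|Parcel A∩Parcel B|: x∈[4,6], y∈[1,3] → 2·2 = 4.
|Parcel A| = 12.
|Parcel A ∖ Parcel B| = |Parcel A| − |Parcel A∩Parcel B| = 12 − 4 = 8.00.

8.00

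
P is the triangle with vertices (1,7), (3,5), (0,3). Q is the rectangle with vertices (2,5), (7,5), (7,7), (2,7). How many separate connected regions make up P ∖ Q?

1

P ∖ Q is a single connected region.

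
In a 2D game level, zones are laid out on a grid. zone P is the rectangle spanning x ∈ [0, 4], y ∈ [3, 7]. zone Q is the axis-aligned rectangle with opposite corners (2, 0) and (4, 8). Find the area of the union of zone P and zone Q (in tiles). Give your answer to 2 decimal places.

24.00

By inclusion–exclusion:
Individual areas: |zone P| = 16, |zone Q| = 16.
|zone P∩zone Q|: x∈[2,4], y∈[3,7] → 2·4 = 8.
|zone P ∪ zone Q| = 32 − 8 = 24.00.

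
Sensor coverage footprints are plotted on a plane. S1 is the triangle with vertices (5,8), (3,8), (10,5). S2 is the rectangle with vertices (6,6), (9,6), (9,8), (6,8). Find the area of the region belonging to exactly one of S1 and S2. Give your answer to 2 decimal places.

|S1| = 3, |S2| = 6, |S1∩S2| = 1.0381.
|S1 △ S2| = |S1| + |S2| − 2·|S1∩S2| = 3 + 6 − 2.0762 = 6.92.

6.92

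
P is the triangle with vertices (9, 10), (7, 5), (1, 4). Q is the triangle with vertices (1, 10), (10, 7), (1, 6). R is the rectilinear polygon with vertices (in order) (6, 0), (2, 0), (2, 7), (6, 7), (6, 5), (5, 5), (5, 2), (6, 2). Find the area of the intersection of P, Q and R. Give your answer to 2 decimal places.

0.74

The intersection is the polygon with vertices (4.13,6.348), (5,7), (6,7), (6,6.556).
By the shoelace formula its area is 0.74.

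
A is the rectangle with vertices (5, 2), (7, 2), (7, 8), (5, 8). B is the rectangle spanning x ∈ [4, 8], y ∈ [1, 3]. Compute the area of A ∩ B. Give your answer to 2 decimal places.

|A∩B|: x∈[5,7], y∈[2,3] → 2·1 = 2.

2.00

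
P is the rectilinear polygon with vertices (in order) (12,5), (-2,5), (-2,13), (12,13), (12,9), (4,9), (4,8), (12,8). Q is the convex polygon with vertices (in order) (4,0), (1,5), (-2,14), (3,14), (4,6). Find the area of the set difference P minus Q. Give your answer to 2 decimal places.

72.40

|P| = 104, |P∩Q| = 31.6042.
|P ∖ Q| = |P| − |P∩Q| = 104 − 31.6042 = 72.40.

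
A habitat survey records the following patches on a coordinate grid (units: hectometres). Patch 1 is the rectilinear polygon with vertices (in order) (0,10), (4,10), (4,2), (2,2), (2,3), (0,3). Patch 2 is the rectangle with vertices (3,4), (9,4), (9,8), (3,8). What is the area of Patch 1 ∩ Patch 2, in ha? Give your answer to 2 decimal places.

4.00

The intersection is the polygon with vertices (4,4), (3,4), (3,8), (4,8).
By the shoelace formula its area is 4.00.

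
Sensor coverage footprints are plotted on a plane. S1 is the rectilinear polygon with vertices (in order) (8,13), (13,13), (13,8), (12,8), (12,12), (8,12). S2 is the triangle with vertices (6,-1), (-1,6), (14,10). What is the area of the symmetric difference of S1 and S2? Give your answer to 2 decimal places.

|S1| = 9, |S2| = 66.5, |S1∩S2| = 1.458.
|S1 △ S2| = |S1| + |S2| − 2·|S1∩S2| = 9 + 66.5 − 2.9159 = 72.58.

72.58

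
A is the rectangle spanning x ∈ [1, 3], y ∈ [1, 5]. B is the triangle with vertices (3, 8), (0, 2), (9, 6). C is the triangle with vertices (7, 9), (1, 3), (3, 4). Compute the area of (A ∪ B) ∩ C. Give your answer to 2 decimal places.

The region (A ∪ B) ∩ C is the polygon with vertices (5.526,7.158), (3,4), (1,3), (5.25,7.25).
By the shoelace formula its area is 2.68.

2.68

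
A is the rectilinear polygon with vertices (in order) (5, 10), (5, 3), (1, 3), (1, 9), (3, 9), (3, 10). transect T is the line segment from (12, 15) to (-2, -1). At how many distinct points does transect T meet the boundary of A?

The segment meets the boundary at (1.5,3), (5,7).

2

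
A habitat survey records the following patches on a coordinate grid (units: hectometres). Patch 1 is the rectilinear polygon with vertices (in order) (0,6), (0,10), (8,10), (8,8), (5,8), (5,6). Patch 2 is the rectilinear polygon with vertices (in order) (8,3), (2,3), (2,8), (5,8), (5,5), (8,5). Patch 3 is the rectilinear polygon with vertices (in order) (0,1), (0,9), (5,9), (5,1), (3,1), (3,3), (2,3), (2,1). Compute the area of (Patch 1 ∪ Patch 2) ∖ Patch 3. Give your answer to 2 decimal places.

|Patch 1 ∪ Patch 2| = 41.
|(Patch 1 ∪ Patch 2) ∩ Patch 3| = 24.
|(Patch 1 ∪ Patch 2) ∖ Patch 3| = 41 − 24 = 17.00.

17.00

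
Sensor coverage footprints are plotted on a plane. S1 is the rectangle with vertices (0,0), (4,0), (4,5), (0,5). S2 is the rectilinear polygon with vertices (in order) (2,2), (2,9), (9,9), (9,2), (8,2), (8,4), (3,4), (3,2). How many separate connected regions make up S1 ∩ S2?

1

S1 ∩ S2 is a single connected region.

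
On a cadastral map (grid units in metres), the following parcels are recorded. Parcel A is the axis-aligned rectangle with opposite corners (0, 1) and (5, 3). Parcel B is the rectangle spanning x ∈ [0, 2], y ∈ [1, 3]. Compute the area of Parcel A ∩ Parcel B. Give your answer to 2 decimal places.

4.00

|Parcel A∩Parcel B|: x∈[0,2], y∈[1,3] → 2·2 = 4.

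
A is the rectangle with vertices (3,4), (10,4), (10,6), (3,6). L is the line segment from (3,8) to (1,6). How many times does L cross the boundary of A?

The segment lies entirely outside A and never meets its boundary.

0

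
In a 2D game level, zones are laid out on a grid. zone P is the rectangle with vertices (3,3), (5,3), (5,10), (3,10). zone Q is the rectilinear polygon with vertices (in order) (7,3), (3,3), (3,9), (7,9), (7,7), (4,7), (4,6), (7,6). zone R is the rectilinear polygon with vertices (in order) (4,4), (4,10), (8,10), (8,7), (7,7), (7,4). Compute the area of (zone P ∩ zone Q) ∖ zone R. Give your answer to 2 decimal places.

7.00

|zone P ∩ zone Q| = 11.
|(zone P ∩ zone Q) ∩ zone R| = 4.
|(zone P ∩ zone Q) ∖ zone R| = 11 − 4 = 7.00.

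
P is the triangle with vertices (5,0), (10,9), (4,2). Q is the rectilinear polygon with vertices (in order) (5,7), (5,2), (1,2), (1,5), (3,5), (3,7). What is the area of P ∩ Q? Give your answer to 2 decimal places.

0.58

The intersection is the polygon with vertices (5,3.167), (5,2), (4,2).
By the shoelace formula its area is 0.58.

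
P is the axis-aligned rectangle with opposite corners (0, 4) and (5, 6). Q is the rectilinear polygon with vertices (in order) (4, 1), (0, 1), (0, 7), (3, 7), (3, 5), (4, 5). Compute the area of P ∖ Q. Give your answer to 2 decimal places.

|P| = 10, |P∩Q| = 7.
|P ∖ Q| = |P| − |P∩Q| = 10 − 7 = 3.00.

3.00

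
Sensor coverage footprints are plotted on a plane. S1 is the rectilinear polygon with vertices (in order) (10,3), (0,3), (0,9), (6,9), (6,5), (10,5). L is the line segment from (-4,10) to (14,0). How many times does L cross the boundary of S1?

2

The segment meets the boundary at (8.6,3), (0,7.778).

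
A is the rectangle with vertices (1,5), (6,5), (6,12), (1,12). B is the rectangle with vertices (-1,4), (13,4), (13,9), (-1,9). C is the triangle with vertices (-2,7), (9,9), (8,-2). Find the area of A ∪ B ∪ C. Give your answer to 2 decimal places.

107.18

By inclusion–exclusion:
Individual areas: |A| = 35, |B| = 70, |C| = 59.5.
|A∩B|: x∈[1,6], y∈[5,9] → 5·4 = 20.
|A∩C| = 15.
|B∩C| = 37.3227.
|A∩B∩C| = 15.
|A ∪ B ∪ C| = 164.5 − 72.3227 + 15 = 107.18.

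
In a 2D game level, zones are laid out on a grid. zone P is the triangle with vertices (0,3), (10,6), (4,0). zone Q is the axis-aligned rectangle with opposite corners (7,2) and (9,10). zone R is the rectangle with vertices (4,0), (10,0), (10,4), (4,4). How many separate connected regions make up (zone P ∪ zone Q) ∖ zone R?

1

(zone P ∪ zone Q) ∖ zone R is a single connected region.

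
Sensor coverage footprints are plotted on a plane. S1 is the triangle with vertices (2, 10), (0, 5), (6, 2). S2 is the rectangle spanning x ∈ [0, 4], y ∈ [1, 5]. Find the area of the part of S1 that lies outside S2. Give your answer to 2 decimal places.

|S1| = 18, |S1∩S2| = 4.
|S1 ∖ S2| = |S1| − |S1∩S2| = 18 − 4 = 14.00.

14.00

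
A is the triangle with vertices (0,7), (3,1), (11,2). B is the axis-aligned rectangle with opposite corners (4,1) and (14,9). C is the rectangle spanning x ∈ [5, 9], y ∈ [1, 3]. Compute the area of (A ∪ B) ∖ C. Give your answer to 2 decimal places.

|A ∪ B| = 91.3011.
|(A ∪ B) ∩ C| = 8.
|(A ∪ B) ∖ C| = 91.3011 − 8 = 83.30.

83.30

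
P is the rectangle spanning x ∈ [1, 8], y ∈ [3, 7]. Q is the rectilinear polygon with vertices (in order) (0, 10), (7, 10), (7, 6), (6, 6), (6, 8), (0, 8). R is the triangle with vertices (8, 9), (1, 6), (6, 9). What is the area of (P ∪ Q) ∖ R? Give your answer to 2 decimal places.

|P ∪ Q| = 43.
|(P ∪ Q) ∩ R| = 1.7857.
|(P ∪ Q) ∖ R| = 43 − 1.7857 = 41.21.

41.21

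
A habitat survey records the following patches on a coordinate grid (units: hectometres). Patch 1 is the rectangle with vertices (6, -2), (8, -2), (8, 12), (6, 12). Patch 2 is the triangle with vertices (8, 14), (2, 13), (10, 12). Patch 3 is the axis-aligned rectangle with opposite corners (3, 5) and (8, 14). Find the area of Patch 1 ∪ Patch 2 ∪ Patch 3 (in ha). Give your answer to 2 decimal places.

By inclusion–exclusion:
Individual areas: |Patch 1| = 28, |Patch 2| = 7, |Patch 3| = 45.
|Patch 1∩Patch 2| = 0.
|Patch 1∩Patch 3|: x∈[6,8], y∈[5,12] → 2·7 = 14.
|Patch 2∩Patch 3| = 5.1042.
|Patch 1∩Patch 2∩Patch 3| = 0.
|Patch 1 ∪ Patch 2 ∪ Patch 3| = 80 − 19.1042 + 0 = 60.90.

60.90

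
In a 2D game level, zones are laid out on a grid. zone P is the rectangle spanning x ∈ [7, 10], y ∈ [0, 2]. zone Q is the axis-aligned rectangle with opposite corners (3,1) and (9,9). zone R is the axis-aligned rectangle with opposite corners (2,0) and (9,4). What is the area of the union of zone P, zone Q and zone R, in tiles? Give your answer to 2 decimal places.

By inclusion–exclusion:
Individual areas: |zone P| = 6, |zone Q| = 48, |zone R| = 28.
|zone P∩zone Q|: x∈[7,9], y∈[1,2] → 2·1 = 2.
|zone P∩zone R|: x∈[7,9], y∈[0,2] → 2·2 = 4.
|zone Q∩zone R|: x∈[3,9], y∈[1,4] → 6·3 = 18.
|zone P∩zone Q∩zone R| = 2.
|zone P ∪ zone Q ∪ zone R| = 82 − 24 + 2 = 60.00.

60.00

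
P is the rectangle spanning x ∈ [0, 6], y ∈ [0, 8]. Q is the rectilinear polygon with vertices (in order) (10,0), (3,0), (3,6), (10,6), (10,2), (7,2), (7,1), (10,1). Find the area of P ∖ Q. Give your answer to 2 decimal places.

30.00

|P| = 48, |P∩Q| = 18.
|P ∖ Q| = |P| − |P∩Q| = 48 − 18 = 30.00.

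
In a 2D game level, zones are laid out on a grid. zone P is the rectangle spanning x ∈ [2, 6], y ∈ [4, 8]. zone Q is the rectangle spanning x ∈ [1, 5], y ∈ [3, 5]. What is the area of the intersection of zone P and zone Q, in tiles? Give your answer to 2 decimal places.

|zone P∩zone Q|: x∈[2,5], y∈[4,5] → 3·1 = 3.

3.00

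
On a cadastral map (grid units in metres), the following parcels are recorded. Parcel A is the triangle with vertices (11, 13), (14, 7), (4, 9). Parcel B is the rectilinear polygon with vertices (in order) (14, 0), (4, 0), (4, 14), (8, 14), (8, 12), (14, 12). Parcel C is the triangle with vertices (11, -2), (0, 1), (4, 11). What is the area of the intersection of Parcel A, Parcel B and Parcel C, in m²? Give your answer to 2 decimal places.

0.38

The intersection is the polygon with vertices (4,9), (4.824,9.471), (5.207,8.759).
By the shoelace formula its area is 0.38.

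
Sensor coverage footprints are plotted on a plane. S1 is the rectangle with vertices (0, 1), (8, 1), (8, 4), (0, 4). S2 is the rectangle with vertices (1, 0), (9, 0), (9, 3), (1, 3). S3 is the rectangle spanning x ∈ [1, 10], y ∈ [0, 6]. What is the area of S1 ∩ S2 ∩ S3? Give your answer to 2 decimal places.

The intersection is the polygon with vertices (1,1), (1,3), (8,3), (8,1).
By the shoelace formula its area is 14.00.

14.00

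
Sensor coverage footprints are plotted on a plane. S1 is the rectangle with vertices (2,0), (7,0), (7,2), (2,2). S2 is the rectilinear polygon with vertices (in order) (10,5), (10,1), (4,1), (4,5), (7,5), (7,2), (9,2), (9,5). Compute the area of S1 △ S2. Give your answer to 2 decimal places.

|S1| = 10, |S2| = 18, |S1∩S2| = 3.
|S1 △ S2| = |S1| + |S2| − 2·|S1∩S2| = 10 + 18 − 6 = 22.00.

22.00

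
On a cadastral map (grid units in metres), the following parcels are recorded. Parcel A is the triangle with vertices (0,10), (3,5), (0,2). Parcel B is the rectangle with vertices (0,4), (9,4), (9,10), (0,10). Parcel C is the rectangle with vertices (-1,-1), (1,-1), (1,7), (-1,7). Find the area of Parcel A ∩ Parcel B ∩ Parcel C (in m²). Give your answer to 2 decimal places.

The intersection is the polygon with vertices (0,4), (0,7), (1,7), (1,4).
By the shoelace formula its area is 3.00.

3.00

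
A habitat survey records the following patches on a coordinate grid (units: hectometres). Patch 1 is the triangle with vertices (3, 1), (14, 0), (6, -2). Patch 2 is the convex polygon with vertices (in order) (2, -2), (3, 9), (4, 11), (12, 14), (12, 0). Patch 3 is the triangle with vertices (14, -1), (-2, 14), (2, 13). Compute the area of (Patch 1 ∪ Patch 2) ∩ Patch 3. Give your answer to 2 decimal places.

|Patch 1 ∪ Patch 2| = 128.3485.
|(Patch 1 ∪ Patch 2) ∩ Patch 3| = 12.21.

12.21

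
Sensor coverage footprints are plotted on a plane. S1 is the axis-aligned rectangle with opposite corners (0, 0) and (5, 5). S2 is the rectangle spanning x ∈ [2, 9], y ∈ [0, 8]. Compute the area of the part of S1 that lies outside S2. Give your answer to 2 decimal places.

10.00

|S1∩S2|: x∈[2,5], y∈[0,5] → 3·5 = 15.
|S1| = 25.
|S1 ∖ S2| = |S1| − |S1∩S2| = 25 − 15 = 10.00.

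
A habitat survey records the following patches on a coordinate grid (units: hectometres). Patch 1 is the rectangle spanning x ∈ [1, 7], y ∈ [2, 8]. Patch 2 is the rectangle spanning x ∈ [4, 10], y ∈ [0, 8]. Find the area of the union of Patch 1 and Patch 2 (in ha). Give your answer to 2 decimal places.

By inclusion–exclusion:
Individual areas: |Patch 1| = 36, |Patch 2| = 48.
|Patch 1∩Patch 2|: x∈[4,7], y∈[2,8] → 3·6 = 18.
|Patch 1 ∪ Patch 2| = 84 − 18 = 66.00.

66.00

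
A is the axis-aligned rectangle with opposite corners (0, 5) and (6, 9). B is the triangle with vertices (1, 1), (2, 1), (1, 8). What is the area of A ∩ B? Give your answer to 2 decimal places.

0.64

The intersection is the polygon with vertices (1,5), (1,8), (1.429,5).
By the shoelace formula its area is 0.64.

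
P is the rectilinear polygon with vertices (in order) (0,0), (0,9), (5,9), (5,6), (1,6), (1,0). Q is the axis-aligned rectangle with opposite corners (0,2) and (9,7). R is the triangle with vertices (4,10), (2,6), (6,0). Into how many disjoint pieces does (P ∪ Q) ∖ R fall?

2

(P ∪ Q) ∖ R splits into 2 disjoint pieces (area 23.5833, area 20.7).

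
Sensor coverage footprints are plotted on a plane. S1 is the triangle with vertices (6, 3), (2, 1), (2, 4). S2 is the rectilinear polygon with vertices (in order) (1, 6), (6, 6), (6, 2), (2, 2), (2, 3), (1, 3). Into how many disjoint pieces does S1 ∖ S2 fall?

1

S1 ∖ S2 is a single connected region.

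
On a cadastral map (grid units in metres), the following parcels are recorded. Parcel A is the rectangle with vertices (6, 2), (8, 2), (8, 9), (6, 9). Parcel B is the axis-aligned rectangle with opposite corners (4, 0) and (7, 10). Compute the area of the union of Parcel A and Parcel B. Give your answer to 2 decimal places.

By inclusion–exclusion:
Individual areas: |Parcel A| = 14, |Parcel B| = 30.
|Parcel A∩Parcel B|: x∈[6,7], y∈[2,9] → 1·7 = 7.
|Parcel A ∪ Parcel B| = 44 − 7 = 37.00.

37.00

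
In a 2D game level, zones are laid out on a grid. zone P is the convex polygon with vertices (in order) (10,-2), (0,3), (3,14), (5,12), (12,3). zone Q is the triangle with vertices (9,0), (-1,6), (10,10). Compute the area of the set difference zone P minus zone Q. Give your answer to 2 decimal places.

51.60

|zone P| = 98, |zone P∩zone Q| = 46.404.
|zone P ∖ zone Q| = |zone P| − |zone P∩zone Q| = 98 − 46.404 = 51.60.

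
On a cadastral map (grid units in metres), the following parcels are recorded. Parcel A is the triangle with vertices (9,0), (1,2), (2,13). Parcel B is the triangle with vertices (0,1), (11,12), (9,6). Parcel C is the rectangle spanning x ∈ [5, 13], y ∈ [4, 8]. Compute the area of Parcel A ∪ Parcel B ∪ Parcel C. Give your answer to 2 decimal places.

By inclusion–exclusion:
Individual areas: |Parcel A| = 45, |Parcel B| = 22, |Parcel C| = 32.
|Parcel A∩Parcel B| = 7.6157.
|Parcel A∩Parcel C| = 3.1648.
|Parcel B∩Parcel C| = 11.0667.
|Parcel A∩Parcel B∩Parcel C| = 2.3605.
|Parcel A ∪ Parcel B ∪ Parcel C| = 99 − 21.8472 + 2.3605 = 79.51.

79.51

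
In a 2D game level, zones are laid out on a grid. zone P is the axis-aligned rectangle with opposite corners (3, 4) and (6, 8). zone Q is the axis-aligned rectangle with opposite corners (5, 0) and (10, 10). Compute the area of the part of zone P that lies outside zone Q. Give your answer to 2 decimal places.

|zone P∩zone Q|: x∈[5,6], y∈[4,8] → 1·4 = 4.
|zone P| = 12.
|zone P ∖ zone Q| = |zone P| − |zone P∩zone Q| = 12 − 4 = 8.00.

8.00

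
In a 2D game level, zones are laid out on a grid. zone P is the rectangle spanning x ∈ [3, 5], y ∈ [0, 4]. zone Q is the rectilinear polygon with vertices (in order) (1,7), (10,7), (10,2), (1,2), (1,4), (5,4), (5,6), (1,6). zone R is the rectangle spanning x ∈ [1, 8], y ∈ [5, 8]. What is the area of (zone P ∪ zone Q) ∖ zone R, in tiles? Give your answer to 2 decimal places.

|zone P ∪ zone Q| = 41.
|(zone P ∪ zone Q) ∩ zone R| = 10.
|(zone P ∪ zone Q) ∖ zone R| = 41 − 10 = 31.00.

31.00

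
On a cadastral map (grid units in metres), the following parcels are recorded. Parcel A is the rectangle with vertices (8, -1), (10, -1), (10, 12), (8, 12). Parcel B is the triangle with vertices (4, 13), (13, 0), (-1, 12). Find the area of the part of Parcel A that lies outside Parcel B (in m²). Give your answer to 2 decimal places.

|Parcel A| = 26, |Parcel A∩Parcel B| = 4.6984.
|Parcel A ∖ Parcel B| = |Parcel A| − |Parcel A∩Parcel B| = 26 − 4.6984 = 21.30.

21.30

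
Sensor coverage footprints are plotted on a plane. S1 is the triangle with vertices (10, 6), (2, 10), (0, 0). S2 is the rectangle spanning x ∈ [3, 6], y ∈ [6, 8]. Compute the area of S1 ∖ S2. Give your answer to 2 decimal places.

38.00

|S1| = 44, |S1∩S2| = 6.
|S1 ∖ S2| = |S1| − |S1∩S2| = 44 − 6 = 38.00.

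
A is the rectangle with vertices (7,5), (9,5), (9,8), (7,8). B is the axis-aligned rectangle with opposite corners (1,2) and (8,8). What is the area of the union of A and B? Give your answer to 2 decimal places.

By inclusion–exclusion:
Individual areas: |A| = 6, |B| = 42.
|A∩B|: x∈[7,8], y∈[5,8] → 1·3 = 3.
|A ∪ B| = 48 − 3 = 45.00.

45.00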